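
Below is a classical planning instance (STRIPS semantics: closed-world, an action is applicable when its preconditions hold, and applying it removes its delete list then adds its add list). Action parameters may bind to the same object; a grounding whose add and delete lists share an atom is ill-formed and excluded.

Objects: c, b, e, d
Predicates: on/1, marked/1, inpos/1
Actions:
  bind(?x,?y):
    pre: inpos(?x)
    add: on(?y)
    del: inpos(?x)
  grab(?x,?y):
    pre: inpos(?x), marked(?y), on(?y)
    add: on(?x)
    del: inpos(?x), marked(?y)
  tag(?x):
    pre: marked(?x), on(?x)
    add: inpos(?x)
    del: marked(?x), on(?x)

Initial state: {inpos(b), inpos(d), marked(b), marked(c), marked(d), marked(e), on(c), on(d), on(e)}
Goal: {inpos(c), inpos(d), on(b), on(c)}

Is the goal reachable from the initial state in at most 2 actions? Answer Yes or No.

No

1. bind(b,b)  →  {inpos(d), marked(b), marked(c), marked(d), marked(e), on(b), on(c), on(d), on(e)}
2. tag(c)  →  {inpos(c), inpos(d), marked(b), marked(d), marked(e), on(b), on(d), on(e)}
3. bind(d,c)  →  {inpos(c), marked(b), marked(d), marked(e), on(b), on(c), on(d), on(e)}
4. tag(d)  →  {inpos(c), inpos(d), marked(b), marked(e), on(b), on(c), on(e)}
optimal plan length = 4; 4 > 2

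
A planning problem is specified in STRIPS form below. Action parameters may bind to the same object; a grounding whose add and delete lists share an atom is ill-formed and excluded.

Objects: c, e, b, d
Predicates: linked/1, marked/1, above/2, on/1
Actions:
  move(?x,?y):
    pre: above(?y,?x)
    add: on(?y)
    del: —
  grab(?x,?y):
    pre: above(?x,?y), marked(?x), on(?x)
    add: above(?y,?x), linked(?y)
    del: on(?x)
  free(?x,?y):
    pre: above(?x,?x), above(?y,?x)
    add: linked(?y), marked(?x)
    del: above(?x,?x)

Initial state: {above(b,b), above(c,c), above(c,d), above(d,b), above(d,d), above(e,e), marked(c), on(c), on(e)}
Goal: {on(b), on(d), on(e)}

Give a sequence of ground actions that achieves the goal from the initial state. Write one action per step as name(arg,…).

1. move(b,b)  →  {above(b,b), above(c,c), above(c,d), above(d,b), above(d,d), above(e,e), marked(c), on(b), on(c), on(e)}
2. move(b,d)  →  {above(b,b), above(c,c), above(c,d), above(d,b), above(d,d), above(e,e), marked(c), on(b), on(c), on(d), on(e)}

move(b,b); move(b,d)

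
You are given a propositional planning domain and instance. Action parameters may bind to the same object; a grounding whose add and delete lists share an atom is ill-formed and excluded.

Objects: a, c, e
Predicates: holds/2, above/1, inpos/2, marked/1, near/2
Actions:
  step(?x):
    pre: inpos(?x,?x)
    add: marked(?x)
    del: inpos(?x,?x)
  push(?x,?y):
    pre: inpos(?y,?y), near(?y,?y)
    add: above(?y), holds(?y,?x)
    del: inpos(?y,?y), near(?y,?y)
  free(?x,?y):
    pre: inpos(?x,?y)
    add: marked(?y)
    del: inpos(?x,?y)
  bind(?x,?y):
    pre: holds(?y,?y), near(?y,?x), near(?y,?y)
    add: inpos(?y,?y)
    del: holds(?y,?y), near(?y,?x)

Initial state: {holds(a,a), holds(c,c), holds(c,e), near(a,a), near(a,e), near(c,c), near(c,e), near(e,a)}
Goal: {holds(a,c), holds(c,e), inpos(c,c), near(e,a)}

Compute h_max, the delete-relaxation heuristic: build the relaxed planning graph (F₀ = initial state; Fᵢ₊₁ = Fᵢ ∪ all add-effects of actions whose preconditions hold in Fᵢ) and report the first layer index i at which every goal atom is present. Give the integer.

2

F0 = init (8 atoms)
F1 = F0 ∪ {inpos(a,a), inpos(c,c)}  (10 atoms)
F2 = F1 ∪ {above(a), above(c), holds(a,c), holds(a,e), holds(c,a), marked(a), marked(c)}  (17 atoms)
goal ⊆ F2  ⇒  h_max = 2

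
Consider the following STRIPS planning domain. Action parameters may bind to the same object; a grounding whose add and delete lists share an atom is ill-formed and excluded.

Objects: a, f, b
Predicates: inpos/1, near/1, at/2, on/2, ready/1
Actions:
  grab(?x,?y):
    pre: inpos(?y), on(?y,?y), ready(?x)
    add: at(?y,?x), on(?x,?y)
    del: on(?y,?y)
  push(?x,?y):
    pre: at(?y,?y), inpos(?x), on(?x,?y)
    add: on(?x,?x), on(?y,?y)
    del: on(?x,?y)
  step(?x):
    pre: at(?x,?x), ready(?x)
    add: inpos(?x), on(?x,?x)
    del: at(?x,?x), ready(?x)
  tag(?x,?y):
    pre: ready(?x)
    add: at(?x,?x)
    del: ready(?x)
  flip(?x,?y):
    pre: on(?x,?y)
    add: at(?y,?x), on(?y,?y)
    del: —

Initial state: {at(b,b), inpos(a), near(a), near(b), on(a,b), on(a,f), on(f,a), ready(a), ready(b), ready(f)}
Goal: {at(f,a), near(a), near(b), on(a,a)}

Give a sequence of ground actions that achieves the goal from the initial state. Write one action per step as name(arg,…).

push(a,b); flip(a,f)

1. push(a,b)  →  {at(b,b), inpos(a), near(a), near(b), on(a,a), on(a,f), on(b,b), on(f,a), ready(a), ready(b), ready(f)}
2. flip(a,f)  →  {at(b,b), at(f,a), inpos(a), near(a), near(b), on(a,a), on(a,f), on(b,b), on(f,a), on(f,f), ready(a), ready(b), ready(f)}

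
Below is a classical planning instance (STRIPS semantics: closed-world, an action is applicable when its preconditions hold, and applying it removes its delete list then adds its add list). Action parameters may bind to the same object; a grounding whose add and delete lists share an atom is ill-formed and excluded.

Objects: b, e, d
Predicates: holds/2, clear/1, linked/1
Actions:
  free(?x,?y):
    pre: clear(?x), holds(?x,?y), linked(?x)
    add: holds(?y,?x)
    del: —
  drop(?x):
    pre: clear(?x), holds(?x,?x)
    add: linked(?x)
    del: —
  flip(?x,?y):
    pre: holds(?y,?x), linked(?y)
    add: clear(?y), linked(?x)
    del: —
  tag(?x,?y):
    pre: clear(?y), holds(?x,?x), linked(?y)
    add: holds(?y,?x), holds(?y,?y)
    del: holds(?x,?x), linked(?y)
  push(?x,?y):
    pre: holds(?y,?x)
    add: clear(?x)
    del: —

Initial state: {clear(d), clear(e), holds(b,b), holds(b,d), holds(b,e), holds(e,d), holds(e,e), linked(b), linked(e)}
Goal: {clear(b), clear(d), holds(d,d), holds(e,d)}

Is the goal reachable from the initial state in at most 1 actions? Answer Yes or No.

1. flip(d,b)  →  {clear(b), clear(d), clear(e), holds(b,b), holds(b,d), holds(b,e), holds(e,d), holds(e,e), linked(b), linked(d), linked(e)}
2. tag(b,d)  →  {clear(b), clear(d), clear(e), holds(b,d), holds(b,e), holds(d,b), holds(d,d), holds(e,d), holds(e,e), linked(b), linked(e)}
optimal plan length = 2; 2 > 1

No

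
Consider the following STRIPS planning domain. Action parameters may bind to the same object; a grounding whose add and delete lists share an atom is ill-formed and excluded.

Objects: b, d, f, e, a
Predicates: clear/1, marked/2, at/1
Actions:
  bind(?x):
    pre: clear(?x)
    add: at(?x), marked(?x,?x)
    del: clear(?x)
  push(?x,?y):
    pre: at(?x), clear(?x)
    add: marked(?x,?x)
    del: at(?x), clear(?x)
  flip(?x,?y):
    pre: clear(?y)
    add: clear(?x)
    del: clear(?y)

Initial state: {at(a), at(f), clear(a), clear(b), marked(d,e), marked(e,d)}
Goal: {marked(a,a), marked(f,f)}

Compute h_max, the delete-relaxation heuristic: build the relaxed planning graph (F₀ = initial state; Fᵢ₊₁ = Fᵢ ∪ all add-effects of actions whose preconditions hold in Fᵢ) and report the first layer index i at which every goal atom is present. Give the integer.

F0 = init (6 atoms)
F1 = F0 ∪ {at(b), clear(d), clear(e), clear(f), marked(a,a), marked(b,b)}  (12 atoms)
F2 = F1 ∪ {at(d), at(e), marked(d,d), marked(e,e), marked(f,f)}  (17 atoms)
goal ⊆ F2  ⇒  h_max = 2

2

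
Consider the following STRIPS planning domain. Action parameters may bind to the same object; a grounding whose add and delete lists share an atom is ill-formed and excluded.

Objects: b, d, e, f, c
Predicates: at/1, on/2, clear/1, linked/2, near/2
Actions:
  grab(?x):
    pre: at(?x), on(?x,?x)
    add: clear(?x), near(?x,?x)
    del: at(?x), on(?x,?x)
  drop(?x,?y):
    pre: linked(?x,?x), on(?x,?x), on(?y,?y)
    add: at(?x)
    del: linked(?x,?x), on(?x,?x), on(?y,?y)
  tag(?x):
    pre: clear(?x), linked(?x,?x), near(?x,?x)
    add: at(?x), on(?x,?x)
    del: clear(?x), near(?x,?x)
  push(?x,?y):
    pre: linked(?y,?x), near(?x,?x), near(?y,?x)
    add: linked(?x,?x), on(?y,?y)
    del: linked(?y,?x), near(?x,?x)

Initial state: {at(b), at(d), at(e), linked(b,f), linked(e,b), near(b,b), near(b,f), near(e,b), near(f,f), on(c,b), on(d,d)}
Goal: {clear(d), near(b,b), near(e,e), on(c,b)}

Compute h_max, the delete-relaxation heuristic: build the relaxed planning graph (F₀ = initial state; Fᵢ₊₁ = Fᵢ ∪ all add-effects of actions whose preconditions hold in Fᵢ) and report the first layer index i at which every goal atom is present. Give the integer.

F0 = init (11 atoms)
F1 = F0 ∪ {clear(d), linked(b,b), linked(f,f), near(d,d), on(b,b), on(e,e)}  (17 atoms)
F2 = F1 ∪ {clear(b), clear(e), near(e,e)}  (20 atoms)
goal ⊆ F2  ⇒  h_max = 2

2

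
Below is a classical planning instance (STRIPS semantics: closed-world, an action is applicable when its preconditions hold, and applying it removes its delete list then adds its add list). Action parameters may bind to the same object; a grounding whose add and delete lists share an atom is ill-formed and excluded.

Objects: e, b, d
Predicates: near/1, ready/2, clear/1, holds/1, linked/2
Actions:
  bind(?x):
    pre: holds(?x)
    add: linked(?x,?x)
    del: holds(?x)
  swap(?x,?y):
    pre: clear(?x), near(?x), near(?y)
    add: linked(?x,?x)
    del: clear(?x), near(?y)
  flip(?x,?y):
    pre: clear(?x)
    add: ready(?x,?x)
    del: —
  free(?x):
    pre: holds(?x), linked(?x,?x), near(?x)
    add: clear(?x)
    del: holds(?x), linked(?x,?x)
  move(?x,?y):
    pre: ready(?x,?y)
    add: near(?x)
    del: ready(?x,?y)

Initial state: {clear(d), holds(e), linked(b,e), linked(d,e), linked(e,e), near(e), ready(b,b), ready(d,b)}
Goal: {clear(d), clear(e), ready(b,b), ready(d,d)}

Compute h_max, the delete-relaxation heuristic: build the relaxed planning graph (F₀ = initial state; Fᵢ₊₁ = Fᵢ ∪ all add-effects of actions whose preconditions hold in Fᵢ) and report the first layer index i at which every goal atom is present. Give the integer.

1

F0 = init (8 atoms)
F1 = F0 ∪ {clear(e), near(b), near(d), ready(d,d)}  (12 atoms)
goal ⊆ F1  ⇒  h_max = 1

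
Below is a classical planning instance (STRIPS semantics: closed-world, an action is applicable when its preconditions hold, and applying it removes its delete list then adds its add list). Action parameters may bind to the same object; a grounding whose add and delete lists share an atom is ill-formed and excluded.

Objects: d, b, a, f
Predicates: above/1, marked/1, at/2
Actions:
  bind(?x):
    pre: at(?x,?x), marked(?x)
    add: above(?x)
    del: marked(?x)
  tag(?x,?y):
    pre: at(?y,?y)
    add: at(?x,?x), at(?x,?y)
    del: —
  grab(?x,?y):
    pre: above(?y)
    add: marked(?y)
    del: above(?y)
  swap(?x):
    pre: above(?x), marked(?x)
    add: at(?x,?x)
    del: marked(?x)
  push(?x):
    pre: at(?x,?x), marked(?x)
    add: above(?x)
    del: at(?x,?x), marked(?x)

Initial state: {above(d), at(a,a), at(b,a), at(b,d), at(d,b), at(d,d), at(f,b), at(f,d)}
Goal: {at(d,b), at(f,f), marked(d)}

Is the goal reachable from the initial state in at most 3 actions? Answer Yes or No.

1. tag(f,d)  →  {above(d), at(a,a), at(b,a), at(b,d), at(d,b), at(d,d), at(f,b), at(f,d), at(f,f)}
2. grab(d,d)  →  {at(a,a), at(b,a), at(b,d), at(d,b), at(d,d), at(f,b), at(f,d), at(f,f), marked(d)}
optimal plan length = 2; 2 ≤ 3

Yes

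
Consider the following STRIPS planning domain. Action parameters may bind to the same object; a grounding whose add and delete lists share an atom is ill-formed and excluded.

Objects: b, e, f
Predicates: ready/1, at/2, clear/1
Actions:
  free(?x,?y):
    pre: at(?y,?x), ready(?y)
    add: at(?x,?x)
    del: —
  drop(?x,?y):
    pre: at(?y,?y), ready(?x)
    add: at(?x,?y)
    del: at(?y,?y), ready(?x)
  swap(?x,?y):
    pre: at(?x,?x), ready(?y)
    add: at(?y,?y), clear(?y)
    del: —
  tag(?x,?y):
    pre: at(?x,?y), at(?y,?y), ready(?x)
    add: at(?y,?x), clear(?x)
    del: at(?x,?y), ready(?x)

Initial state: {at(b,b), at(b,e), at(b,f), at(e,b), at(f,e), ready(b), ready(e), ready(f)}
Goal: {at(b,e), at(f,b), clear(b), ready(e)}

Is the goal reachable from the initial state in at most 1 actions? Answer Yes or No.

No

1. free(f,b)  →  {at(b,b), at(b,e), at(b,f), at(e,b), at(f,e), at(f,f), ready(b), ready(e), ready(f)}
2. tag(b,f)  →  {at(b,b), at(b,e), at(e,b), at(f,b), at(f,e), at(f,f), clear(b), ready(e), ready(f)}
optimal plan length = 2; 2 > 1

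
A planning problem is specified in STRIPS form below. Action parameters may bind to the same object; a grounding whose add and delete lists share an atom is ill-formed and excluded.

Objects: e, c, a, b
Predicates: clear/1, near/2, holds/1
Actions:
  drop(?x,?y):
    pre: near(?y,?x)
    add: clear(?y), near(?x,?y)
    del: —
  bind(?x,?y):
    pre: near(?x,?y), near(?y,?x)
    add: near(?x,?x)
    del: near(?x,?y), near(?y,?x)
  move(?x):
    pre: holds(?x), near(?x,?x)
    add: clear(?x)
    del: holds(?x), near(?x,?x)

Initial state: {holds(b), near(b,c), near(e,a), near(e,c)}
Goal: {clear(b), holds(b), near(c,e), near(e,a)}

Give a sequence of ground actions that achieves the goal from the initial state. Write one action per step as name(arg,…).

drop(c,e); drop(c,b)

1. drop(c,e)  →  {clear(e), holds(b), near(b,c), near(c,e), near(e,a), near(e,c)}
2. drop(c,b)  →  {clear(b), clear(e), holds(b), near(b,c), near(c,b), near(c,e), near(e,a), near(e,c)}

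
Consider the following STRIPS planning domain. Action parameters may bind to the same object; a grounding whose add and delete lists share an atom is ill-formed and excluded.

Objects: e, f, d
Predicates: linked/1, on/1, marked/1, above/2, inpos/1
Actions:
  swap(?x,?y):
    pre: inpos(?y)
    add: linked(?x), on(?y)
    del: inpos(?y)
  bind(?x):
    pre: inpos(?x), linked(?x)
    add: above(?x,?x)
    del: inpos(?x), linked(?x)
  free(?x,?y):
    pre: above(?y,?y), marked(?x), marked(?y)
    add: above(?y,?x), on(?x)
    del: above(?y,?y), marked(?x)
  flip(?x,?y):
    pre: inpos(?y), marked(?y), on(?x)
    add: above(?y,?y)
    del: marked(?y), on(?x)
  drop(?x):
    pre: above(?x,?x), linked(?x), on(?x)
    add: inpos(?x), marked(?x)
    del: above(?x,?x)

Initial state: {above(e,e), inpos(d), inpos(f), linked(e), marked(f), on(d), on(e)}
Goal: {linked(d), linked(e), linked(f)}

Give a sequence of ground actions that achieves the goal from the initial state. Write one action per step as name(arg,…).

1. swap(f,f)  →  {above(e,e), inpos(d), linked(e), linked(f), marked(f), on(d), on(e), on(f)}
2. swap(d,d)  →  {above(e,e), linked(d), linked(e), linked(f), marked(f), on(d), on(e), on(f)}

swap(f,f); swap(d,d)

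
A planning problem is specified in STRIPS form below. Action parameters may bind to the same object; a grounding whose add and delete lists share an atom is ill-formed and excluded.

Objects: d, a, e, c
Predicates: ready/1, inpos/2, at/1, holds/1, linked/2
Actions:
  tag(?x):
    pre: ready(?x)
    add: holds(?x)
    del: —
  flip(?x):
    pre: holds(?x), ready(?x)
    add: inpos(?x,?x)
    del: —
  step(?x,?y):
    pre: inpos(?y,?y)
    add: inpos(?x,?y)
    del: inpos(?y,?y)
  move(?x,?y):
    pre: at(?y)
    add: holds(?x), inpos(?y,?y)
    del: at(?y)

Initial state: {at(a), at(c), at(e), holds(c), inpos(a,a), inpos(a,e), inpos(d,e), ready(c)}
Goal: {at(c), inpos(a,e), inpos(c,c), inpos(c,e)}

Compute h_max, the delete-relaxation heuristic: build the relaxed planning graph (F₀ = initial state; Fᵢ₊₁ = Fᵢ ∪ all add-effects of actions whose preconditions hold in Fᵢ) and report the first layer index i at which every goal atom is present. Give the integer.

2

F0 = init (8 atoms)
F1 = F0 ∪ {holds(a), holds(d), holds(e), inpos(c,a), inpos(c,c), inpos(d,a), inpos(e,a), inpos(e,e)}  (16 atoms)
F2 = F1 ∪ {inpos(a,c), inpos(c,e), inpos(d,c), inpos(e,c)}  (20 atoms)
goal ⊆ F2  ⇒  h_max = 2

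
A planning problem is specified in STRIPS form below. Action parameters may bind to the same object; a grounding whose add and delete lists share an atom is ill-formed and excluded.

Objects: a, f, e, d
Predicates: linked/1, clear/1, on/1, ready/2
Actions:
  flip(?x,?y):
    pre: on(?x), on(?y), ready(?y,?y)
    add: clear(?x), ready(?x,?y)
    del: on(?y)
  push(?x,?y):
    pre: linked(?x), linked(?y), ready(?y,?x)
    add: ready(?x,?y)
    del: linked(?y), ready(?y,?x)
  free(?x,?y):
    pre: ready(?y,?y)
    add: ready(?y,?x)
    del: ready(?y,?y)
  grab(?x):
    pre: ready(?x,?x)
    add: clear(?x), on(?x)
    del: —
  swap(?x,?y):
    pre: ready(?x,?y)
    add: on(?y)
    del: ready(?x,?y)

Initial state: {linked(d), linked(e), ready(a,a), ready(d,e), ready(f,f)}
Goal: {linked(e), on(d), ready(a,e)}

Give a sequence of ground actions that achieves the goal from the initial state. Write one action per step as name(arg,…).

1. push(e,d)  →  {linked(e), ready(a,a), ready(e,d), ready(f,f)}
2. free(e,a)  →  {linked(e), ready(a,e), ready(e,d), ready(f,f)}
3. swap(e,d)  →  {linked(e), on(d), ready(a,e), ready(f,f)}

push(e,d); free(e,a); swap(e,d)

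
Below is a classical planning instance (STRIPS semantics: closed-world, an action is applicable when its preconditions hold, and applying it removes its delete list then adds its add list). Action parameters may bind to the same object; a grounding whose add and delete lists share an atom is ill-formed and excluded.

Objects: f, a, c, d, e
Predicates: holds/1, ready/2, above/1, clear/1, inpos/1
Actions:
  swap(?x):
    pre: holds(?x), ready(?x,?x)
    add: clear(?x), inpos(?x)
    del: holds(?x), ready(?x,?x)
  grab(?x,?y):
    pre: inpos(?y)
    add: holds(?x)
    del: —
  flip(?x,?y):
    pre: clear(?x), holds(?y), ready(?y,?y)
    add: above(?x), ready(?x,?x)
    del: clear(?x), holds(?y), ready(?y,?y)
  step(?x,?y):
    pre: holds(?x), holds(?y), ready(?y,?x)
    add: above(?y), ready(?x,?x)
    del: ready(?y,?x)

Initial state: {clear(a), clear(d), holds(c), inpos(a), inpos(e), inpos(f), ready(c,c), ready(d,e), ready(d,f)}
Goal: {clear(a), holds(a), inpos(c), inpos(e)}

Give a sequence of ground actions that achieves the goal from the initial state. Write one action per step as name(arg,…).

swap(c); grab(a,f)

1. swap(c)  →  {clear(a), clear(c), clear(d), inpos(a), inpos(c), inpos(e), inpos(f), ready(d,e), ready(d,f)}
2. grab(a,f)  →  {clear(a), clear(c), clear(d), holds(a), inpos(a), inpos(c), inpos(e), inpos(f), ready(d,e), ready(d,f)}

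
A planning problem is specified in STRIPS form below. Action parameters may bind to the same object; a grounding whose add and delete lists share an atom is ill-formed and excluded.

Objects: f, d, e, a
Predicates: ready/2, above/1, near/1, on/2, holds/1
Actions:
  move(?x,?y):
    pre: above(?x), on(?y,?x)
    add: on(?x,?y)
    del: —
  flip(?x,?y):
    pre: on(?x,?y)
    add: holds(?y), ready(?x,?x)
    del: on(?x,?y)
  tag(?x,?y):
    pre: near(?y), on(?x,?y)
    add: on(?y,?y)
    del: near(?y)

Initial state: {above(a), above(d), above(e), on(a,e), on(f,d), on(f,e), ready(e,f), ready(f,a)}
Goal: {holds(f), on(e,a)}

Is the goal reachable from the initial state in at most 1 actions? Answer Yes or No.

No

1. move(d,f)  →  {above(a), above(d), above(e), on(a,e), on(d,f), on(f,d), on(f,e), ready(e,f), ready(f,a)}
2. move(e,a)  →  {above(a), above(d), above(e), on(a,e), on(d,f), on(e,a), on(f,d), on(f,e), ready(e,f), ready(f,a)}
3. flip(d,f)  →  {above(a), above(d), above(e), holds(f), on(a,e), on(e,a), on(f,d), on(f,e), ready(d,d), ready(e,f), ready(f,a)}
optimal plan length = 3; 3 > 1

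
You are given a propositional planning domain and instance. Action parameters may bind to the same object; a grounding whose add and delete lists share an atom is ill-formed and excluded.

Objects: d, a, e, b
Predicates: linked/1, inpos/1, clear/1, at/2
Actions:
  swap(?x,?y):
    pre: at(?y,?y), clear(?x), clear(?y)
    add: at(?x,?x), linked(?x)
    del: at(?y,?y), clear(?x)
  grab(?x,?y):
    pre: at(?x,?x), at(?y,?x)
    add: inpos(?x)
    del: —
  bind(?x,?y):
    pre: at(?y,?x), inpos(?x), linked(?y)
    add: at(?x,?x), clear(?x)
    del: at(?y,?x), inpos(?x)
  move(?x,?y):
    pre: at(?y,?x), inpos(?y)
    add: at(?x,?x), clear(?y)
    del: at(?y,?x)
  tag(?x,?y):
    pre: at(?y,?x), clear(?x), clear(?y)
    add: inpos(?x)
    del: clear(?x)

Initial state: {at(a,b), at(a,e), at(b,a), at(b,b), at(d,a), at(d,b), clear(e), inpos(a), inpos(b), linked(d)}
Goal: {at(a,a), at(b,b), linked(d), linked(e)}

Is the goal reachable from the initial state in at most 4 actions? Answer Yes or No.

1. bind(a,d)  →  {at(a,a), at(a,b), at(a,e), at(b,a), at(b,b), at(d,b), clear(a), clear(e), inpos(b), linked(d)}
2. swap(e,a)  →  {at(a,b), at(a,e), at(b,a), at(b,b), at(d,b), at(e,e), clear(a), inpos(b), linked(d), linked(e)}
3. move(a,b)  →  {at(a,a), at(a,b), at(a,e), at(b,b), at(d,b), at(e,e), clear(a), clear(b), inpos(b), linked(d), linked(e)}
optimal plan length = 3; 3 ≤ 4

Yes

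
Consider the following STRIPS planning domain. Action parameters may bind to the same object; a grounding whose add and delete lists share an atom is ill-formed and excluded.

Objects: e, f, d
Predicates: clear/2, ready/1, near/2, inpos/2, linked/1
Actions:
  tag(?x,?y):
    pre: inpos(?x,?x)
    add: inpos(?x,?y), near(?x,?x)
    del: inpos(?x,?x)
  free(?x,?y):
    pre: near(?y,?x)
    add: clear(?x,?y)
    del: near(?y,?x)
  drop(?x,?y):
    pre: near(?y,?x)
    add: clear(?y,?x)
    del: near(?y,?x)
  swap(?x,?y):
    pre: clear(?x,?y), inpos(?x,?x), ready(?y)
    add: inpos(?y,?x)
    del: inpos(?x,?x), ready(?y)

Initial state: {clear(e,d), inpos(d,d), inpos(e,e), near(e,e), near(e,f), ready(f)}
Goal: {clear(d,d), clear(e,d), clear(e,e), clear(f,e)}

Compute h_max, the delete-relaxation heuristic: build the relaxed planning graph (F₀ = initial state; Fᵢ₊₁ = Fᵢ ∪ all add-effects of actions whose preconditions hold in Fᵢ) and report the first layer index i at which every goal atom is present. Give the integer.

2

F0 = init (6 atoms)
F1 = F0 ∪ {clear(e,e), clear(e,f), clear(f,e), inpos(d,e), inpos(d,f), inpos(e,d), inpos(e,f), near(d,d)}  (14 atoms)
F2 = F1 ∪ {clear(d,d), inpos(f,e)}  (16 atoms)
goal ⊆ F2  ⇒  h_max = 2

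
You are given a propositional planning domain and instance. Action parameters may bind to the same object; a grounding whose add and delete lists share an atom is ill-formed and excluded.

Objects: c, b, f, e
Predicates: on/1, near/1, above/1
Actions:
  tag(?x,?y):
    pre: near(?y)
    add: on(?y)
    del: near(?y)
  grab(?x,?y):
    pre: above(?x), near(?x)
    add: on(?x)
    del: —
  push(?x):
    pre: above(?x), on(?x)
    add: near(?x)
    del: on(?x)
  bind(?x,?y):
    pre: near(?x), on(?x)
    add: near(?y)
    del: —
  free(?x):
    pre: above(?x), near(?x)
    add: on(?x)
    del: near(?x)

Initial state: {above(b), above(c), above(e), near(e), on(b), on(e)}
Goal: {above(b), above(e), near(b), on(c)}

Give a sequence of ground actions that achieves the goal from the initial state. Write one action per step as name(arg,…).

push(b); bind(e,c); tag(c,c)

1. push(b)  →  {above(b), above(c), above(e), near(b), near(e), on(e)}
2. bind(e,c)  →  {above(b), above(c), above(e), near(b), near(c), near(e), on(e)}
3. tag(c,c)  →  {above(b), above(c), above(e), near(b), near(e), on(c), on(e)}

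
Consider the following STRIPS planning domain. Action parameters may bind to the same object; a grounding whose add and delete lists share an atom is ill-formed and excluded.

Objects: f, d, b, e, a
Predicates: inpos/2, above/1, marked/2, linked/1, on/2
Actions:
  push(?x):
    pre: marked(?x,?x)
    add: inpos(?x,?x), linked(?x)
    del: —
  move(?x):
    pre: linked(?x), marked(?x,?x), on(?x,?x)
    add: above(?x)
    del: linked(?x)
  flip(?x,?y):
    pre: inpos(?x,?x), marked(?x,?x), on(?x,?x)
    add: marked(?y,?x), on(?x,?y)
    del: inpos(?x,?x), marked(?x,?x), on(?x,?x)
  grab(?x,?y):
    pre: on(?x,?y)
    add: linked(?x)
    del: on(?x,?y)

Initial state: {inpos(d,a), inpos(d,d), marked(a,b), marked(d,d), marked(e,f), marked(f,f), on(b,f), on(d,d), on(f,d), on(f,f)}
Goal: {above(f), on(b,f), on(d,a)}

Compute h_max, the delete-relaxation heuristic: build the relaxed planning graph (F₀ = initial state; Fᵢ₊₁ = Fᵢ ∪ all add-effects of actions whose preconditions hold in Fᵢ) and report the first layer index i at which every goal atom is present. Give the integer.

2

F0 = init (10 atoms)
F1 = F0 ∪ {inpos(f,f), linked(b), linked(d), linked(f), marked(a,d), marked(b,d), marked(e,d), marked(f,d), on(d,a), on(d,b), on(d,e), on(d,f)}  (22 atoms)
F2 = F1 ∪ {above(d), above(f), marked(a,f), marked(b,f), marked(d,f), on(f,a), on(f,b), on(f,e)}  (30 atoms)
goal ⊆ F2  ⇒  h_max = 2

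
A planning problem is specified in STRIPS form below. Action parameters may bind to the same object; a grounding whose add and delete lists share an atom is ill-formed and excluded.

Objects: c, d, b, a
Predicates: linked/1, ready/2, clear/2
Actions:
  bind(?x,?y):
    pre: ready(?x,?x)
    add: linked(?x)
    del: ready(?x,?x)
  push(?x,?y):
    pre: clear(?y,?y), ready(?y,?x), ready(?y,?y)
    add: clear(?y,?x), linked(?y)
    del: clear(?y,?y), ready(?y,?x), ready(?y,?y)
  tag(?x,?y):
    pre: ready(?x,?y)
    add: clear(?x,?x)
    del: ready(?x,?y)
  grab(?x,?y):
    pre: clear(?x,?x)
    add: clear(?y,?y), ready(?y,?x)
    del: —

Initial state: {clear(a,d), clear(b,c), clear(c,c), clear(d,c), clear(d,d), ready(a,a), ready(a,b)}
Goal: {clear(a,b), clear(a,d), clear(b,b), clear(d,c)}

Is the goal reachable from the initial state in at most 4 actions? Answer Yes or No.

Yes

1. grab(c,b)  →  {clear(a,d), clear(b,b), clear(b,c), clear(c,c), clear(d,c), clear(d,d), ready(a,a), ready(a,b), ready(b,c)}
2. grab(c,a)  →  {clear(a,a), clear(a,d), clear(b,b), clear(b,c), clear(c,c), clear(d,c), clear(d,d), ready(a,a), ready(a,b), ready(a,c), ready(b,c)}
3. push(b,a)  →  {clear(a,b), clear(a,d), clear(b,b), clear(b,c), clear(c,c), clear(d,c), clear(d,d), linked(a), ready(a,c), ready(b,c)}
optimal plan length = 3; 3 ≤ 4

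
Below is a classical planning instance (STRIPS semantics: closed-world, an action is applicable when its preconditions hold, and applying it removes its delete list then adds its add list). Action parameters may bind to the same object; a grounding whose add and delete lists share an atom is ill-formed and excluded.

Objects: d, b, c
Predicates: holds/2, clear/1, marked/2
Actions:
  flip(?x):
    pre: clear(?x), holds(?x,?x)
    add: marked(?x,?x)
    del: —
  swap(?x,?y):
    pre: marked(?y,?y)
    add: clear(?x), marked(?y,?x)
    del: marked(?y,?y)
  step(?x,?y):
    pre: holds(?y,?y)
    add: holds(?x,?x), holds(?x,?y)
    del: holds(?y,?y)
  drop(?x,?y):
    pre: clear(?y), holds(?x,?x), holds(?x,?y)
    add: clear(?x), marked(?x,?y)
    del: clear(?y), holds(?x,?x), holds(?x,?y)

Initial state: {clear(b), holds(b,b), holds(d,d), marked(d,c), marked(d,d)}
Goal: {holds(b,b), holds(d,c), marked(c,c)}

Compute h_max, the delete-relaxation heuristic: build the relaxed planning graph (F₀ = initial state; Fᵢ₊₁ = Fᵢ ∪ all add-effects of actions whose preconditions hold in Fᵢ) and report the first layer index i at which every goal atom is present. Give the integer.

F0 = init (5 atoms)
F1 = F0 ∪ {clear(c), holds(b,d), holds(c,b), holds(c,c), holds(c,d), holds(d,b), marked(b,b), marked(d,b)}  (13 atoms)
F2 = F1 ∪ {clear(d), holds(b,c), holds(d,c), marked(b,c), marked(b,d), marked(c,b), marked(c,c)}  (20 atoms)
goal ⊆ F2  ⇒  h_max = 2

2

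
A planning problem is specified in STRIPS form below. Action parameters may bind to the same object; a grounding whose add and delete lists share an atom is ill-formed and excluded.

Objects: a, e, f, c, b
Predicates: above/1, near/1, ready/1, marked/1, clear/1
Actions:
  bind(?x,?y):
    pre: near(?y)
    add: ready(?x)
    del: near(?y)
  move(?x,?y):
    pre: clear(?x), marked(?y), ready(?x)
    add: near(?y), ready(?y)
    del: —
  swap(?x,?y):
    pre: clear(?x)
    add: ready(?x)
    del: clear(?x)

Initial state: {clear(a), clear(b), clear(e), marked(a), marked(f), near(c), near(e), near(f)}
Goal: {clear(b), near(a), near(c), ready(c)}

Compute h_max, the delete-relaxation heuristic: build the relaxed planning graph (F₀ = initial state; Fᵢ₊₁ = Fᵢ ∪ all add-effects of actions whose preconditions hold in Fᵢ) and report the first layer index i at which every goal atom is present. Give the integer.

F0 = init (8 atoms)
F1 = F0 ∪ {ready(a), ready(b), ready(c), ready(e), ready(f)}  (13 atoms)
F2 = F1 ∪ {near(a)}  (14 atoms)
goal ⊆ F2  ⇒  h_max = 2

2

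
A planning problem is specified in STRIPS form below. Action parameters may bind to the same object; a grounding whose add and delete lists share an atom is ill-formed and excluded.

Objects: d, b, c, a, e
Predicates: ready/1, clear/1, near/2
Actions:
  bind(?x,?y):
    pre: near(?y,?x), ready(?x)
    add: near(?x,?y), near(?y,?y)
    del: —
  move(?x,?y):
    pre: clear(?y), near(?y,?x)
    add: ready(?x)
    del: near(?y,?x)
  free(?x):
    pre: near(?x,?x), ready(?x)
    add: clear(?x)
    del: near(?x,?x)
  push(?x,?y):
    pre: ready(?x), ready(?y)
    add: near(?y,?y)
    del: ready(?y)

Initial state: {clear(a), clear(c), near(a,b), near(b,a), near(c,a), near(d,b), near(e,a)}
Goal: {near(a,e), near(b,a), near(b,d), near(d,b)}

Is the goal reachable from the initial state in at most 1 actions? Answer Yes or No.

1. move(b,a)  →  {clear(a), clear(c), near(b,a), near(c,a), near(d,b), near(e,a), ready(b)}
2. bind(b,d)  →  {clear(a), clear(c), near(b,a), near(b,d), near(c,a), near(d,b), near(d,d), near(e,a), ready(b)}
3. move(a,c)  →  {clear(a), clear(c), near(b,a), near(b,d), near(d,b), near(d,d), near(e,a), ready(a), ready(b)}
4. bind(a,e)  →  {clear(a), clear(c), near(a,e), near(b,a), near(b,d), near(d,b), near(d,d), near(e,a), near(e,e), ready(a), ready(b)}
optimal plan length = 4; 4 > 1

No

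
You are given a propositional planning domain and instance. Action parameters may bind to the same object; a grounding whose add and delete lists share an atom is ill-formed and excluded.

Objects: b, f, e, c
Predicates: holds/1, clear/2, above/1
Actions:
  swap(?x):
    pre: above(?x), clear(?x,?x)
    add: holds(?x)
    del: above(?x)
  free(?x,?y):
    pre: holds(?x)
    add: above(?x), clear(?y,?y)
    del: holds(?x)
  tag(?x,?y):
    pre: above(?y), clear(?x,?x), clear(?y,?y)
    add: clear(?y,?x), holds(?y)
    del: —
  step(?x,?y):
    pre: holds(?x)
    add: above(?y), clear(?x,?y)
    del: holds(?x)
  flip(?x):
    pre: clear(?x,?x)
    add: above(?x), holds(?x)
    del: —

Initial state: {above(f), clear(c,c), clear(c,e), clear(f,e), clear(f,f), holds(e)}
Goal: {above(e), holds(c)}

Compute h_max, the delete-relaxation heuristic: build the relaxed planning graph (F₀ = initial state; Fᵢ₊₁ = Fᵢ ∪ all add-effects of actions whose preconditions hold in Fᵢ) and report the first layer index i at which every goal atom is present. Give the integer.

F0 = init (6 atoms)
F1 = F0 ∪ {above(b), above(c), above(e), clear(b,b), clear(e,b), clear(e,c), clear(e,e), clear(e,f), clear(f,c), holds(c), holds(f)}  (17 atoms)
goal ⊆ F1  ⇒  h_max = 1

1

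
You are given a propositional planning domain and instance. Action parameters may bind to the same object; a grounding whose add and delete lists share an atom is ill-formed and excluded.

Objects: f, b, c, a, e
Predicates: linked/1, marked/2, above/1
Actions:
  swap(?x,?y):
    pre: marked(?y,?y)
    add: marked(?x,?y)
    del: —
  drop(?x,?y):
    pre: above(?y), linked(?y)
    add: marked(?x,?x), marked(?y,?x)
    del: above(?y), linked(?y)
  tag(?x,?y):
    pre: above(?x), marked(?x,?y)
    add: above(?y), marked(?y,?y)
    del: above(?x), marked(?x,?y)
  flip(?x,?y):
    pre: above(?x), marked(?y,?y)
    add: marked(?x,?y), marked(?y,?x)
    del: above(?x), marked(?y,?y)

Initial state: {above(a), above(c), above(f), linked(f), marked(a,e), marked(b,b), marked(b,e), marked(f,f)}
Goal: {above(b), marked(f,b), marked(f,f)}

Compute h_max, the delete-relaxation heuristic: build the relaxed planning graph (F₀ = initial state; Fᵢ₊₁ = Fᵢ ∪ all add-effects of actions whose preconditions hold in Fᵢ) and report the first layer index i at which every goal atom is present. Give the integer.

2

F0 = init (8 atoms)
F1 = F0 ∪ {above(e), marked(a,a), marked(a,b), marked(a,f), marked(b,a), marked(b,c), marked(b,f), marked(c,b), marked(c,c), marked(c,f), marked(e,b), marked(e,e), marked(e,f), marked(f,a), marked(f,b), marked(f,c), marked(f,e)}  (25 atoms)
F2 = F1 ∪ {above(b), marked(a,c), marked(c,a), marked(c,e), marked(e,a), marked(e,c)}  (31 atoms)
goal ⊆ F2  ⇒  h_max = 2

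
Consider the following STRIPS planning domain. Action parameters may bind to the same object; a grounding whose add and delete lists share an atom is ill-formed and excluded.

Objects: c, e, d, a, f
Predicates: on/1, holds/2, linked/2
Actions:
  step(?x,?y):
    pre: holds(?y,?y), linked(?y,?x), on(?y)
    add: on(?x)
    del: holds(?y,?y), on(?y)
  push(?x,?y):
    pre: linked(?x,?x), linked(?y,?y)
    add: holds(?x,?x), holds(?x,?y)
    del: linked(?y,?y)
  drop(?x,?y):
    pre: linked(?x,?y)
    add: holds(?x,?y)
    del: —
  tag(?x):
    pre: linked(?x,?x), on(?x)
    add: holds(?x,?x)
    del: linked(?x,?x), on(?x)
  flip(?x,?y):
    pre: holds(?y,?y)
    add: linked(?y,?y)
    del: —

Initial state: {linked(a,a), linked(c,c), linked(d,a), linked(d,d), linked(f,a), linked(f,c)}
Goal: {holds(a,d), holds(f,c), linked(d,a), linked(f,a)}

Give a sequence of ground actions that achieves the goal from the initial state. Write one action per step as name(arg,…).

push(a,d); drop(f,c)

1. push(a,d)  →  {holds(a,a), holds(a,d), linked(a,a), linked(c,c), linked(d,a), linked(f,a), linked(f,c)}
2. drop(f,c)  →  {holds(a,a), holds(a,d), holds(f,c), linked(a,a), linked(c,c), linked(d,a), linked(f,a), linked(f,c)}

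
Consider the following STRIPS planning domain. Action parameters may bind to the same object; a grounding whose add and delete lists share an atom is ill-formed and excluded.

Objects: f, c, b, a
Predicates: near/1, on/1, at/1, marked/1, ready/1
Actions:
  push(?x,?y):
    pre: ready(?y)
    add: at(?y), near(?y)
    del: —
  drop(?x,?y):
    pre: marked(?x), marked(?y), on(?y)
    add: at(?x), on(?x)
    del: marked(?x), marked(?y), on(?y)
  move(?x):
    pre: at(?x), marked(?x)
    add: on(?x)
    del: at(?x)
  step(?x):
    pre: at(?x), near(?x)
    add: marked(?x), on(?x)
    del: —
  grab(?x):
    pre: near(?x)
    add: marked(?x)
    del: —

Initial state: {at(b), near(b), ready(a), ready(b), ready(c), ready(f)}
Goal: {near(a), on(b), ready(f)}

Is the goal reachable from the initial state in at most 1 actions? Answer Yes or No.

1. push(f,a)  →  {at(a), at(b), near(a), near(b), ready(a), ready(b), ready(c), ready(f)}
2. step(b)  →  {at(a), at(b), marked(b), near(a), near(b), on(b), ready(a), ready(b), ready(c), ready(f)}
optimal plan length = 2; 2 > 1

No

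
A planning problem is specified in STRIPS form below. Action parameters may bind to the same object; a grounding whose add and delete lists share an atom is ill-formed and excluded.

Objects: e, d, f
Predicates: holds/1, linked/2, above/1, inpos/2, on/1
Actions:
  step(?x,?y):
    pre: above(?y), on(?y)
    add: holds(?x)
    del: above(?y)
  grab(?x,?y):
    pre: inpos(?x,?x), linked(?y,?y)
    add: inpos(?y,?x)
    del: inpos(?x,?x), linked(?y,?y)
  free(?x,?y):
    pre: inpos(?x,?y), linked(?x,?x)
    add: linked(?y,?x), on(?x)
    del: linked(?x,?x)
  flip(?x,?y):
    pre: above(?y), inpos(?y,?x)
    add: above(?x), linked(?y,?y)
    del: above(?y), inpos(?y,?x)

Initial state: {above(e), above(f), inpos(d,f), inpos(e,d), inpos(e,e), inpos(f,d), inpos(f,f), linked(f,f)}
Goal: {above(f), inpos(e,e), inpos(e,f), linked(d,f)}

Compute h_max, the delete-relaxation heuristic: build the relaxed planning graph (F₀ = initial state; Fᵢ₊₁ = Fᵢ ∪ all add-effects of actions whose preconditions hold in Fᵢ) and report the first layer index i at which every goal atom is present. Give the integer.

F0 = init (8 atoms)
F1 = F0 ∪ {above(d), inpos(f,e), linked(d,f), linked(e,e), on(f)}  (13 atoms)
F2 = F1 ∪ {holds(d), holds(e), holds(f), inpos(e,f), linked(d,d), linked(d,e), linked(e,f), on(e)}  (21 atoms)
goal ⊆ F2  ⇒  h_max = 2

2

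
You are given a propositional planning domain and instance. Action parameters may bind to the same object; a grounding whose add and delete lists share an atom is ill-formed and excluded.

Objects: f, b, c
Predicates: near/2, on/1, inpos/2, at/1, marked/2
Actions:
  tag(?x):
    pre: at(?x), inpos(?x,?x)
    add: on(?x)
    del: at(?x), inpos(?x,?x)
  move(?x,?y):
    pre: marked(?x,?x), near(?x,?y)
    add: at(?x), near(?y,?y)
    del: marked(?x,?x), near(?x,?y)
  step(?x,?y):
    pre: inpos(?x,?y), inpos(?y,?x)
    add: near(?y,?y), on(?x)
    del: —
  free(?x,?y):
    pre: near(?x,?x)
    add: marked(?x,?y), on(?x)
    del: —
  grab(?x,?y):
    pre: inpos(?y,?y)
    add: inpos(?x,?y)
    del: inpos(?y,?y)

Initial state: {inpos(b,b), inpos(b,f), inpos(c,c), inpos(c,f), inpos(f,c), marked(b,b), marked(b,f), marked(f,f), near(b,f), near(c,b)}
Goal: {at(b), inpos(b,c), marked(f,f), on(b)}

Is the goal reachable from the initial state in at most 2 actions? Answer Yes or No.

1. move(b,f)  →  {at(b), inpos(b,b), inpos(b,f), inpos(c,c), inpos(c,f), inpos(f,c), marked(b,f), marked(f,f), near(c,b), near(f,f)}
2. step(b,b)  →  {at(b), inpos(b,b), inpos(b,f), inpos(c,c), inpos(c,f), inpos(f,c), marked(b,f), marked(f,f), near(b,b), near(c,b), near(f,f), on(b)}
3. grab(b,c)  →  {at(b), inpos(b,b), inpos(b,c), inpos(b,f), inpos(c,f), inpos(f,c), marked(b,f), marked(f,f), near(b,b), near(c,b), near(f,f), on(b)}
optimal plan length = 3; 3 > 2

No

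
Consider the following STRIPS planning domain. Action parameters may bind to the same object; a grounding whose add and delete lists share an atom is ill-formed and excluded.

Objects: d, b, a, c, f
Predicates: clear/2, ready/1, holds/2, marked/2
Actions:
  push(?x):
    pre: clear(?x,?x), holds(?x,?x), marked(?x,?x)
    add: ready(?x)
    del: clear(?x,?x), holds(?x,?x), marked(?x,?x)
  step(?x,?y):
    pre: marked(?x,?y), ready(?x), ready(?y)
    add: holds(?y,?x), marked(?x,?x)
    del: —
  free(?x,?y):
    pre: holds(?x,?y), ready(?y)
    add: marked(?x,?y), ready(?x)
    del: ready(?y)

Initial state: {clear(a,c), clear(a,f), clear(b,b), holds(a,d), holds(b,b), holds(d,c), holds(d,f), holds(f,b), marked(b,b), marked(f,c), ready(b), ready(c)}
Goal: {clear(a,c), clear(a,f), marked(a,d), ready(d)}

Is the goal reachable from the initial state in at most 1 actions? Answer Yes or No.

1. free(d,c)  →  {clear(a,c), clear(a,f), clear(b,b), holds(a,d), holds(b,b), holds(d,c), holds(d,f), holds(f,b), marked(b,b), marked(d,c), marked(f,c), ready(b), ready(d)}
2. free(a,d)  →  {clear(a,c), clear(a,f), clear(b,b), holds(a,d), holds(b,b), holds(d,c), holds(d,f), holds(f,b), marked(a,d), marked(b,b), marked(d,c), marked(f,c), ready(a), ready(b)}
3. free(f,b)  →  {clear(a,c), clear(a,f), clear(b,b), holds(a,d), holds(b,b), holds(d,c), holds(d,f), holds(f,b), marked(a,d), marked(b,b), marked(d,c), marked(f,b), marked(f,c), ready(a), ready(f)}
4. free(d,f)  →  {clear(a,c), clear(a,f), clear(b,b), holds(a,d), holds(b,b), holds(d,c), holds(d,f), holds(f,b), marked(a,d), marked(b,b), marked(d,c), marked(d,f), marked(f,b), marked(f,c), ready(a), ready(d)}
optimal plan length = 4; 4 > 1

No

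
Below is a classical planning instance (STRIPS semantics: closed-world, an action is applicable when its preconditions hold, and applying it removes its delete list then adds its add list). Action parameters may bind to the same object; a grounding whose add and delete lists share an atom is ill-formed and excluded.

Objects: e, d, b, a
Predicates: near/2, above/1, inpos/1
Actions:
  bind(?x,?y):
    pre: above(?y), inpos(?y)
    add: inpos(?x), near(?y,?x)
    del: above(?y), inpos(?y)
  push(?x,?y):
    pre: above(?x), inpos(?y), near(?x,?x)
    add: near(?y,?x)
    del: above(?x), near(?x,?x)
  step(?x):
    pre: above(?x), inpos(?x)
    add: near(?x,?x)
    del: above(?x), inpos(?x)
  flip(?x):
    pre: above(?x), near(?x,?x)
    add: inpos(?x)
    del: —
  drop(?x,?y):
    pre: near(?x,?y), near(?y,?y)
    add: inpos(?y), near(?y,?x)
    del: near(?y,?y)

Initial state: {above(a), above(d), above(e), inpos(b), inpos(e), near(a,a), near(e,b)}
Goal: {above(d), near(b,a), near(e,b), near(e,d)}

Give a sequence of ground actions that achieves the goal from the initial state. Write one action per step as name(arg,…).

bind(d,e); push(a,b)

1. bind(d,e)  →  {above(a), above(d), inpos(b), inpos(d), near(a,a), near(e,b), near(e,d)}
2. push(a,b)  →  {above(d), inpos(b), inpos(d), near(b,a), near(e,b), near(e,d)}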